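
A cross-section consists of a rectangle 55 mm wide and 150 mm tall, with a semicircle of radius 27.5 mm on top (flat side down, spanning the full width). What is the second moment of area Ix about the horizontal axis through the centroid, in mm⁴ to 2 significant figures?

Ix ≈ 2.3 × 10⁷ mm⁴

Treat the section as a set of non-overlapping primitives; coordinates are from the bounding-box lower-left.
Rectangular body: 55 × 150, A = 8 250 mm², y = 75 mm, Ī = 15 468 750 mm⁴.
Semicircular cap: semicircle r = 27.5, A = 1 188 mm², y = 161.7 mm, Ī = 62 772 mm⁴.
Centroid: ȳ = ΣA·y / ΣA = 85.91 mm.
Transfer each piece to the horizontal axis through the centroid using Ī + A·d² with d = y − 85.91:
  rectangular body: d = -10.91 mm → contributes +16 450 551 mm⁴
  semicircular cap: d = 75.76 mm → contributes +6 881 326 mm⁴
Total I = 23 331 877 mm⁴.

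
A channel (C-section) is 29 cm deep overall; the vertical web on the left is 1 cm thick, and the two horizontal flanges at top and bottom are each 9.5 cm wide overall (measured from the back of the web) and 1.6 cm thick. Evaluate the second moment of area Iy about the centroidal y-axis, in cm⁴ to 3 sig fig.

Treat the section as a set of non-overlapping primitives; coordinates are from the bounding-box lower-left.
Web: 1 × 29, A = 29 cm², x = 0.5 cm, Ī = 2.4167 cm⁴.
Top flange (beyond web): 8.5 × 1.6, A = 13.6 cm², x = 5.25 cm, Ī = 81.883 cm⁴.
Bottom flange (beyond web): 8.5 × 1.6, A = 13.6 cm², x = 5.25 cm, Ī = 81.883 cm⁴.
Centroid: x̄ = ΣA·x / ΣA = 2.7989 cm.
Transfer each piece to the centroidal y-axis using Ī + A·d² with d = x − 2.7989:
  web: d = -2.2989 cm → contributes +155.68 cm⁴
  top flange (beyond web): d = 2.4511 cm → contributes +163.59 cm⁴
  bottom flange (beyond web): d = 2.4511 cm → contributes +163.59 cm⁴
Total I = 482.86 cm⁴.

Iy ≈ 483 cm⁴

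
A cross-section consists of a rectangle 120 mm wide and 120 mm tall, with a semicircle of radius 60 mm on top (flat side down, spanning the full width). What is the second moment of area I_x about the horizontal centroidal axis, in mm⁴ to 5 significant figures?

Decompose the section into non-overlapping parts with the origin at the bottom-left of its bounding rectangle.
Rectangular body: 120 × 120, A = 14 400 mm², y = 60 mm, Ī = 17 280 000 mm⁴.
Semicircular cap: semicircle r = 60, A = 5654.867 mm², y = 145.4648 mm, Ī = 1 422 450 mm⁴.
Centroid: ȳ = ΣA·y / ΣA = 84.09849 mm.
Transfer each piece to the horizontal centroidal axis using Ī + A·d² with d = y − 84.09849:
  rectangular body: d = -24.09849 mm → contributes +25 642 616 mm⁴
  semicircular cap: d = 61.3663 mm → contributes +22 717 677 mm⁴
Total I = 48 360 293 mm⁴.

I_x ≈ 4.8360 × 10⁷ mm⁴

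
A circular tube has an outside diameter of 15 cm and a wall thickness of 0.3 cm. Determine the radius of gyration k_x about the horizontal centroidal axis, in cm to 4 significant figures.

Treat the section as a set of non-overlapping primitives; coordinates are from the bounding-box lower-left.
Outer circle: ⌀15, A = 176.715 cm², y = 7.5 cm, Ī = 2485.05 cm⁴.
Bore (subtracted): ⌀14.4, A = 162.86 cm², y = 7.5 cm, Ī = 2110.67 cm⁴.
By symmetry the centroid is at mid-height, ȳ = 7.5 cm.
All pieces are centred on the horizontal centroidal axis, so I = ΣĪ (holes subtracted) = 374.381 cm⁴.
Radius of gyration: k = √(I/A) = √(374.381 / 13.8544) = 5.19832 cm.

k_x ≈ 5.198 cm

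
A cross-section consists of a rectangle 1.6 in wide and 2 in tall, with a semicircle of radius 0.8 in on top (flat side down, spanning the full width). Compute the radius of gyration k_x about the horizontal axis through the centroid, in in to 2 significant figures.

k_x ≈ 0.77 in

Treat the section as a set of non-overlapping primitives; coordinates are from the bounding-box lower-left.
Rectangular body: 1.6 × 2, A = 3.2 in², y = 1 in, Ī = 1.067 in⁴.
Semicircular cap: semicircle r = 0.8, A = 1.005 in², y = 2.34 in, Ī = 0.04496 in⁴.
Centroid: ȳ = ΣA·y / ΣA = 1.32 in.
Transfer each piece to the horizontal axis through the centroid using Ī + A·d² with d = y − 1.32:
  rectangular body: d = -0.3202 in → contributes +1.395 in⁴
  semicircular cap: d = 1.019 in → contributes +1.089 in⁴
Total I = 2.484 in⁴.
Radius of gyration: k = √(I/A) = √(2.484 / 4.205) = 0.7686 in.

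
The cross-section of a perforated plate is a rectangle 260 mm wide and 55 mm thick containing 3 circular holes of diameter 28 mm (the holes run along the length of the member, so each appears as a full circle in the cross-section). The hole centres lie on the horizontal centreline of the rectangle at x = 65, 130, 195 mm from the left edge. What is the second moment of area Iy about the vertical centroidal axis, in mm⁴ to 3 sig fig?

Iy ≈ 7.53 × 10⁷ mm⁴

Split into non-overlapping primitives; take the origin at the lower-left of the bounding box.
Plate: 260 × 55, A = 14 300 mm², x = 130 mm, Ī = 80 556 667 mm⁴.
Hole 1 (subtracted): ⌀28, A = 615.75 mm², x = 65 mm, Ī = 30 172 mm⁴.
Hole 2 (subtracted): ⌀28, A = 615.75 mm², x = 130 mm, Ī = 30 172 mm⁴.
Hole 3 (subtracted): ⌀28, A = 615.75 mm², x = 195 mm, Ī = 30 172 mm⁴.
By symmetry the centroid is at mid-width, x̄ = 130 mm.
Transfer each piece to the vertical centroidal axis using Ī + A·d² with d = x − 130:
  plate: d = 0 mm → contributes +80 556 667 mm⁴
  hole 1: d = -65 mm → contributes −2 631 725 mm⁴
  hole 2: d = 0 mm → contributes −30 172 mm⁴
  hole 3: d = 65 mm → contributes −2 631 725 mm⁴
Total I = 75 263 045 mm⁴.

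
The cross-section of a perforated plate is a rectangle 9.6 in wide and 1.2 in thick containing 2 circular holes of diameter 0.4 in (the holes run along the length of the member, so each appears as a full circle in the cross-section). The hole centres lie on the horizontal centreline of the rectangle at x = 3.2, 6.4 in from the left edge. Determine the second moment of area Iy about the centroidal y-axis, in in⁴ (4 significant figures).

Iy ≈ 87.83 in⁴

Decompose the section into non-overlapping parts with the origin at the bottom-left of its bounding rectangle.
Plate: 9.6 × 1.2, A = 11.52 in², x = 4.8 in, Ī = 88.4736 in⁴.
Hole 1 (subtracted): ⌀0.4, A = 0.125664 in², x = 3.2 in, Ī = 0.00125664 in⁴.
Hole 2 (subtracted): ⌀0.4, A = 0.125664 in², x = 6.4 in, Ī = 0.00125664 in⁴.
By symmetry the centroid is at mid-width, x̄ = 4.8 in.
Transfer each piece to the centroidal y-axis using Ī + A·d² with d = x − 4.8:
  plate: d = 0 in → contributes +88.4736 in⁴
  hole 1: d = -1.6 in → contributes −0.322956 in⁴
  hole 2: d = 1.6 in → contributes −0.322956 in⁴
Total I = 87.8277 in⁴.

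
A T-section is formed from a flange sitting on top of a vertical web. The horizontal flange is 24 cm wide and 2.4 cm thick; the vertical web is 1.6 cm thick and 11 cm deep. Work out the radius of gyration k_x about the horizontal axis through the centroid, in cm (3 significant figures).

k_x ≈ 3.28 cm

Decompose the section into non-overlapping parts with the origin at the bottom-left of its bounding rectangle.
Flange: 24 × 2.4, A = 57.6 cm², y = 12.2 cm, Ī = 27.648 cm⁴.
Web: 1.6 × 11, A = 17.6 cm², y = 5.5 cm, Ī = 177.47 cm⁴.
Centroid: ȳ = ΣA·y / ΣA = 10.632 cm.
Transfer each piece to the horizontal axis through the centroid using Ī + A·d² with d = y − 10.632:
  flange: d = 1.5681 cm → contributes +169.28 cm⁴
  web: d = -5.1319 cm → contributes +640.99 cm⁴
Total I = 810.27 cm⁴.
Radius of gyration: k = √(I/A) = √(810.27 / 75.2) = 3.2825 cm.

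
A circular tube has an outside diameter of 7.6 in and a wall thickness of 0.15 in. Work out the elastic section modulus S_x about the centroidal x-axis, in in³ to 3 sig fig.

Treat the section as a set of non-overlapping primitives; coordinates are from the bounding-box lower-left.
Outer circle: ⌀7.6, A = 45.365 in², y = 3.8 in, Ī = 163.77 in⁴.
Bore (subtracted): ⌀7.3, A = 41.854 in², y = 3.8 in, Ī = 139.4 in⁴.
By symmetry the centroid is at mid-height, ȳ = 3.8 in.
All pieces are centred on the centroidal x-axis, so I = ΣĪ (holes subtracted) = 24.367 in⁴.
Extreme fibre distance c = 3.8 in; S = I/c = 6.4123 in³.

S_x ≈ 6.41 in³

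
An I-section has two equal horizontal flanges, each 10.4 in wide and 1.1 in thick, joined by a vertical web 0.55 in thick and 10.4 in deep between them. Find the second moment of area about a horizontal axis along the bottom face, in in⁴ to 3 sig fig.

Decompose the section into non-overlapping parts with the origin at the bottom-left of its bounding rectangle.
Bottom flange: 10.4 × 1.1, A = 11.44 in², y = 0.55 in, Ī = 1.1535 in⁴.
Web: 0.55 × 10.4, A = 5.72 in², y = 6.3 in, Ī = 51.556 in⁴.
Top flange: 10.4 × 1.1, A = 11.44 in², y = 12.05 in, Ī = 1.1535 in⁴.
Transfer each piece to the base of the section using Ī + A·d² with d = y − 0:
  bottom flange: d = 0.55 in → contributes +4.6141 in⁴
  web: d = 6.3 in → contributes +278.58 in⁴
  top flange: d = 12.05 in → contributes +1662.3 in⁴
Total I = 1945.5 in⁴.

I_base ≈ 1950 in⁴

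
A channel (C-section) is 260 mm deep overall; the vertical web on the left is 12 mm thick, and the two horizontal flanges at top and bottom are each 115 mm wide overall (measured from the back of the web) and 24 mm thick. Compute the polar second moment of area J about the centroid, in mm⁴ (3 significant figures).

Decompose the section into non-overlapping parts with the origin at the bottom-left of its bounding rectangle.
Web: 12 × 260, A = 3 120 mm², y = 130 mm, Ī = 17 576 000 mm⁴.
Top flange (beyond web): 103 × 24, A = 2 472 mm², y = 248 mm, Ī = 118 656 mm⁴.
Bottom flange (beyond web): 103 × 24, A = 2 472 mm², y = 12 mm, Ī = 118 656 mm⁴.
By symmetry the centroid is at mid-height, ȳ = 130 mm.
Transfer each piece to the centroidal x-axis using Ī + A·d² with d = y − 130:
  web: d = 0 mm → contributes +17 576 000 mm⁴
  top flange (beyond web): d = 118 mm → contributes +34 538 784 mm⁴
  bottom flange (beyond web): d = -118 mm → contributes +34 538 784 mm⁴
Total I = 86 653 568 mm⁴.
For the y-axis: x̄ = 41.253 mm.
Repeating about the centroidal y-axis gives I_y = 10 732 732 mm⁴.
Polar second moment: J = I_x + I_y = 97 386 300 mm⁴.

J ≈ 9.74 × 10⁷ mm⁴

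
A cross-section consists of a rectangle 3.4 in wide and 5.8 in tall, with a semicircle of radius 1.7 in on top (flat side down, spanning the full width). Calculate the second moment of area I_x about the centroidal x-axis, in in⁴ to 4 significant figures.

Decompose the section into non-overlapping parts with the origin at the bottom-left of its bounding rectangle.
Rectangular body: 3.4 × 5.8, A = 19.72 in², y = 2.9 in, Ī = 55.2817 in⁴.
Semicircular cap: semicircle r = 1.7, A = 4.5396 in², y = 6.5215 in, Ī = 0.916701 in⁴.
Centroid: ȳ = ΣA·y / ΣA = 3.57768 in.
Transfer each piece to the centroidal x-axis using Ī + A·d² with d = y − 3.57768:
  rectangular body: d = -0.677677 in → contributes +64.3381 in⁴
  semicircular cap: d = 2.94383 in → contributes +40.2574 in⁴
Total I = 104.595 in⁴.

I_x ≈ 104.6 in⁴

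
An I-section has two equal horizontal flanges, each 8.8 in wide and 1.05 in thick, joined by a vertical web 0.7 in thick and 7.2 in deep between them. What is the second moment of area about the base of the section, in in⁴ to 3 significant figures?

I_base ≈ 846 in⁴

Treat the section as a set of non-overlapping primitives; coordinates are from the bounding-box lower-left.
Bottom flange: 8.8 × 1.05, A = 9.24 in², y = 0.525 in, Ī = 0.84893 in⁴.
Web: 0.7 × 7.2, A = 5.04 in², y = 4.65 in, Ī = 21.773 in⁴.
Top flange: 8.8 × 1.05, A = 9.24 in², y = 8.775 in, Ī = 0.84893 in⁴.
Transfer each piece to a horizontal axis along the bottom face using Ī + A·d² with d = y − 0:
  bottom flange: d = 0.525 in → contributes +3.3957 in⁴
  web: d = 4.65 in → contributes +130.75 in⁴
  top flange: d = 8.775 in → contributes +712.33 in⁴
Total I = 846.48 in⁴.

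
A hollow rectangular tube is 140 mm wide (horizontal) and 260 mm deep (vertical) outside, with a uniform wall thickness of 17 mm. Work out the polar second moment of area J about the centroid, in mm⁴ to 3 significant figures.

Treat the section as a set of non-overlapping primitives; coordinates are from the bounding-box lower-left.
Outer rectangle: 140 × 260, A = 36 400 mm², y = 130 mm, Ī = 205 053 333 mm⁴.
Inner void (subtracted): 106 × 226, A = 23 956 mm², y = 130 mm, Ī = 101 964 721 mm⁴.
By symmetry the centroid is at mid-height, ȳ = 130 mm.
All pieces are centred on the centroidal x-axis, so I = ΣĪ (holes subtracted) = 103 088 612 mm⁴.
Repeating about the centroidal y-axis gives I_y = 37 022 532 mm⁴.
Polar second moment: J = I_x + I_y = 140 111 144 mm⁴.

J ≈ 1.40 × 10⁸ mm⁴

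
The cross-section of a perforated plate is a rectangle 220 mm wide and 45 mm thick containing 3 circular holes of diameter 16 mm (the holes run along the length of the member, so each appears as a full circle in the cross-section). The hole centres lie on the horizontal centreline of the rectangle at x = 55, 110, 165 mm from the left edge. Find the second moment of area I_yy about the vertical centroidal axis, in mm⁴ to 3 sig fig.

Split into non-overlapping primitives; take the origin at the lower-left of the bounding box.
Plate: 220 × 45, A = 9 900 mm², x = 110 mm, Ī = 39 930 000 mm⁴.
Hole 1 (subtracted): ⌀16, A = 201.06 mm², x = 55 mm, Ī = 3 217 mm⁴.
Hole 2 (subtracted): ⌀16, A = 201.06 mm², x = 110 mm, Ī = 3 217 mm⁴.
Hole 3 (subtracted): ⌀16, A = 201.06 mm², x = 165 mm, Ī = 3 217 mm⁴.
By symmetry the centroid is at mid-width, x̄ = 110 mm.
Transfer each piece to the vertical centroidal axis using Ī + A·d² with d = x − 110:
  plate: d = 0 mm → contributes +39 930 000 mm⁴
  hole 1: d = -55 mm → contributes −611 429 mm⁴
  hole 2: d = 0 mm → contributes −3 217 mm⁴
  hole 3: d = 55 mm → contributes −611 429 mm⁴
Total I = 38 703 924 mm⁴.

I_yy ≈ 3.87 × 10⁷ mm⁴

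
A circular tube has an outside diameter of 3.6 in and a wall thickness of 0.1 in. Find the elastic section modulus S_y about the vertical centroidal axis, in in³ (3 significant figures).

S_y ≈ 0.936 in³

Decompose the section into non-overlapping parts with the origin at the bottom-left of its bounding rectangle.
Outer circle: ⌀3.6, A = 10.179 in², x = 1.8 in, Ī = 8.2448 in⁴.
Bore (subtracted): ⌀3.4, A = 9.0792 in², x = 1.8 in, Ī = 6.5597 in⁴.
By symmetry the centroid is at mid-width, x̄ = 1.8 in.
All pieces are centred on the vertical centroidal axis, so I = ΣĪ (holes subtracted) = 1.6851 in⁴.
Extreme fibre distance c = 1.8 in; S = I/c = 0.93615 in³.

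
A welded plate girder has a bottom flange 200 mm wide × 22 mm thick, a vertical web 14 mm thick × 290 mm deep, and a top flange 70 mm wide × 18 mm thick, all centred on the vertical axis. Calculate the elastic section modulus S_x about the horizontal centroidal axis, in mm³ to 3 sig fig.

Break the section into simple shapes (no overlaps), measuring from the bottom-left corner of the bounding box.
Bottom plate: 200 × 22, A = 4 400 mm², y = 11 mm, Ī = 177 467 mm⁴.
Web plate: 14 × 290, A = 4 060 mm², y = 167 mm, Ī = 28 453 833 mm⁴.
Top plate: 70 × 18, A = 1 260 mm², y = 321 mm, Ī = 34 020 mm⁴.
Centroid: ȳ = ΣA·y / ΣA = 116.35 mm.
Transfer each piece to the horizontal centroidal axis using Ī + A·d² with d = y − 116.35:
  bottom plate: d = -105.35 mm → contributes +49 007 400 mm⁴
  web plate: d = 50.654 mm → contributes +38 871 226 mm⁴
  top plate: d = 204.65 mm → contributes +52 807 093 mm⁴
Total I = 140 685 719 mm⁴.
Extreme fibre distance c = 213.65 mm; S = I/c = 658 474 mm³.

S_x ≈ 6.58 × 10⁵ mm³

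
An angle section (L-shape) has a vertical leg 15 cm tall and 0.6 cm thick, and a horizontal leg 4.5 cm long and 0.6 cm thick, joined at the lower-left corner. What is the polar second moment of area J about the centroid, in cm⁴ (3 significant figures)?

Treat the section as a set of non-overlapping primitives; coordinates are from the bounding-box lower-left.
Vertical leg: 0.6 × 15, A = 9 cm², y = 7.5 cm, Ī = 168.75 cm⁴.
Horizontal leg (remainder): 3.9 × 0.6, A = 2.34 cm², y = 0.3 cm, Ī = 0.0702 cm⁴.
Centroid: ȳ = ΣA·y / ΣA = 6.0143 cm.
Transfer each piece to the centroidal x-axis using Ī + A·d² with d = y − 6.0143:
  vertical leg: d = 1.4857 cm → contributes +188.62 cm⁴
  horizontal leg (remainder): d = -5.7143 cm → contributes +76.478 cm⁴
Total I = 265.09 cm⁴.
For the y-axis: x̄ = 0.76429 cm.
Repeating about the centroidal y-axis gives I_y = 12.638 cm⁴.
Polar second moment: J = I_x + I_y = 277.73 cm⁴.

J ≈ 278 cm⁴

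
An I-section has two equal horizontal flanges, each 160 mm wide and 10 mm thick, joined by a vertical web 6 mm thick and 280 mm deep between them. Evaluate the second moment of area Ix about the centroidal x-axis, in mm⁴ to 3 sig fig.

Ix ≈ 7.83 × 10⁷ mm⁴

Treat the section as a set of non-overlapping primitives; coordinates are from the bounding-box lower-left.
Bottom flange: 160 × 10, A = 1 600 mm², y = 5 mm, Ī = 13 333 mm⁴.
Web: 6 × 280, A = 1 680 mm², y = 150 mm, Ī = 10 976 000 mm⁴.
Top flange: 160 × 10, A = 1 600 mm², y = 295 mm, Ī = 13 333 mm⁴.
By symmetry the centroid is at mid-height, ȳ = 150 mm.
Transfer each piece to the centroidal x-axis using Ī + A·d² with d = y − 150:
  bottom flange: d = -145 mm → contributes +33 653 333 mm⁴
  web: d = 0 mm → contributes +10 976 000 mm⁴
  top flange: d = 145 mm → contributes +33 653 333 mm⁴
Total I = 78 282 667 mm⁴.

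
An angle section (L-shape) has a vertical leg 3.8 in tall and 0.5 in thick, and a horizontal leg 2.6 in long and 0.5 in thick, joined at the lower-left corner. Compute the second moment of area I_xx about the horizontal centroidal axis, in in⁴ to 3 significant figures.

I_xx ≈ 4.15 in⁴

Decompose the section into non-overlapping parts with the origin at the bottom-left of its bounding rectangle.
Vertical leg: 0.5 × 3.8, A = 1.9 in², y = 1.9 in, Ī = 2.2863 in⁴.
Horizontal leg (remainder): 2.1 × 0.5, A = 1.05 in², y = 0.25 in, Ī = 0.021875 in⁴.
Centroid: ȳ = ΣA·y / ΣA = 1.3127 in.
Transfer each piece to the horizontal centroidal axis using Ī + A·d² with d = y − 1.3127:
  vertical leg: d = 0.58729 in → contributes +2.9417 in⁴
  horizontal leg (remainder): d = -1.0627 in → contributes +1.2077 in⁴
Total I = 4.1494 in⁴.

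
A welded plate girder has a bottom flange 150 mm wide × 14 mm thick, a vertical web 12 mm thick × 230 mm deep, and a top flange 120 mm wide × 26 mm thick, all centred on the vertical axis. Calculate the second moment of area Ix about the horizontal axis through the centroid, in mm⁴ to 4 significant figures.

Split into non-overlapping primitives; take the origin at the lower-left of the bounding box.
Bottom plate: 150 × 14, A = 2 100 mm², y = 7 mm, Ī = 34 300 mm⁴.
Web plate: 12 × 230, A = 2 760 mm², y = 129 mm, Ī = 12 167 000 mm⁴.
Top plate: 120 × 26, A = 3 120 mm², y = 257 mm, Ī = 175 760 mm⁴.
Centroid: ȳ = ΣA·y / ΣA = 146.94 mm.
Transfer each piece to the horizontal axis through the centroid using Ī + A·d² with d = y − 146.94:
  bottom plate: d = -139.94 mm → contributes +41 158 939 mm⁴
  web plate: d = -17.9398 mm → contributes +13 055 273 mm⁴
  top plate: d = 110.06 mm → contributes +37 969 059 mm⁴
Total I = 92 183 271 mm⁴.

Ix ≈ 9.218 × 10⁷ mm⁴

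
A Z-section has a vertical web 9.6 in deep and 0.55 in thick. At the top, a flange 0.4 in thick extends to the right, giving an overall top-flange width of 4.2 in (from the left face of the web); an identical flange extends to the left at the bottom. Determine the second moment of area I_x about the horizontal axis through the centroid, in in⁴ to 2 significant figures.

Decompose the section into non-overlapping parts with the origin at the bottom-left of its bounding rectangle.
Web: 0.55 × 9.6, A = 5.28 in², y = 4.8 in, Ī = 40.55 in⁴.
Top flange (beyond web): 3.65 × 0.4, A = 1.46 in², y = 9.4 in, Ī = 0.01947 in⁴.
Bottom flange (beyond web): 3.65 × 0.4, A = 1.46 in², y = 0.2 in, Ī = 0.01947 in⁴.
Centroid: ȳ = ΣA·y / ΣA = 4.8 in.
Transfer each piece to the horizontal axis through the centroid using Ī + A·d² with d = y − 4.8:
  web: d = 0 in → contributes +40.55 in⁴
  top flange (beyond web): d = 4.6 in → contributes +30.91 in⁴
  bottom flange (beyond web): d = -4.6 in → contributes +30.91 in⁴
Total I = 102.4 in⁴.

I_x ≈ 100 in⁴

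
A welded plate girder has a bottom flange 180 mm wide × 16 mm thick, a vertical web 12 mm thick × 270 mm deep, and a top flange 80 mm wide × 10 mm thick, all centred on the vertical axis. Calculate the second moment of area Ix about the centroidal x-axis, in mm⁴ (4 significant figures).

Split into non-overlapping primitives; take the origin at the lower-left of the bounding box.
Bottom plate: 180 × 16, A = 2 880 mm², y = 8 mm, Ī = 61 440 mm⁴.
Web plate: 12 × 270, A = 3 240 mm², y = 151 mm, Ī = 19 683 000 mm⁴.
Top plate: 80 × 10, A = 800 mm², y = 291 mm, Ī = 6666.67 mm⁴.
Centroid: ȳ = ΣA·y / ΣA = 107.671 mm.
Transfer each piece to the centroidal x-axis using Ī + A·d² with d = y − 107.671:
  bottom plate: d = -99.6705 mm → contributes +28 671 972 mm⁴
  web plate: d = 43.3295 mm → contributes +25 765 918 mm⁴
  top plate: d = 183.329 mm → contributes +26 894 425 mm⁴
Total I = 81 332 315 mm⁴.

Ix ≈ 8.133 × 10⁷ mm⁴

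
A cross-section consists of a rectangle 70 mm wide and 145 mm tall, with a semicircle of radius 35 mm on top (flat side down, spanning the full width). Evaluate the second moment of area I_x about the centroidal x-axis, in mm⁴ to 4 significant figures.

Break the section into simple shapes (no overlaps), measuring from the bottom-left corner of the bounding box.
Rectangular body: 70 × 145, A = 10 150 mm², y = 72.5 mm, Ī = 17 783 646 mm⁴.
Semicircular cap: semicircle r = 35, A = 1924.23 mm², y = 159.854 mm, Ī = 164 704 mm⁴.
Centroid: ȳ = ΣA·y / ΣA = 86.4214 mm.
Transfer each piece to the centroidal x-axis using Ī + A·d² with d = y − 86.4214:
  rectangular body: d = -13.9214 mm → contributes +19 750 760 mm⁴
  semicircular cap: d = 73.4331 mm → contributes +10 540 936 mm⁴
Total I = 30 291 696 mm⁴.

I_x ≈ 3.029 × 10⁷ mm⁴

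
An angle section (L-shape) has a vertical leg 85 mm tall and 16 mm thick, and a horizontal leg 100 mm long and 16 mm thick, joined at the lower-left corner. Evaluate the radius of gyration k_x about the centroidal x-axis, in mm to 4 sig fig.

k_x ≈ 24.72 mm

Decompose the section into non-overlapping parts with the origin at the bottom-left of its bounding rectangle.
Vertical leg: 16 × 85, A = 1 360 mm², y = 42.5 mm, Ī = 818 833 mm⁴.
Horizontal leg (remainder): 84 × 16, A = 1 344 mm², y = 8 mm, Ī = 28 672 mm⁴.
Centroid: ȳ = ΣA·y / ΣA = 25.3521 mm.
Transfer each piece to the centroidal x-axis using Ī + A·d² with d = y − 25.3521:
  vertical leg: d = 17.1479 mm → contributes +1 218 743 mm⁴
  horizontal leg (remainder): d = -17.3521 mm → contributes +433 343 mm⁴
Total I = 1 652 086 mm⁴.
Radius of gyration: k = √(I/A) = √(1 652 086 / 2 704) = 24.718 mm.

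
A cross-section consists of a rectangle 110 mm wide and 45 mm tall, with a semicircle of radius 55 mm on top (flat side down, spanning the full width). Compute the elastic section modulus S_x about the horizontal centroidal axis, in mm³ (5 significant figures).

Break the section into simple shapes (no overlaps), measuring from the bottom-left corner of the bounding box.
Rectangular body: 110 × 45, A = 4 950 mm², y = 22.5 mm, Ī = 835312.5 mm⁴.
Semicircular cap: semicircle r = 55, A = 4751.659 mm², y = 68.34272 mm, Ī = 1 004 345 mm⁴.
Centroid: ȳ = ΣA·y / ΣA = 44.95276 mm.
Transfer each piece to the horizontal centroidal axis using Ī + A·d² with d = y − 44.95276:
  rectangular body: d = -22.45276 mm → contributes +3 330 738 mm⁴
  semicircular cap: d = 23.38997 mm → contributes +3 603 933 mm⁴
Total I = 6 934 670 mm⁴.
Extreme fibre distance c = 55.04724 mm; S = I/c = 125976.7 mm³.

S_x ≈ 1.2598 × 10⁵ mm³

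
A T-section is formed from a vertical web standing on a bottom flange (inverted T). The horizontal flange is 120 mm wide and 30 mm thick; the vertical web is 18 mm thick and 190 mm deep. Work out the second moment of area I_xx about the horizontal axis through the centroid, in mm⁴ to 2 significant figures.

I_xx ≈ 3.2 × 10⁷ mm⁴

Split into non-overlapping primitives; take the origin at the lower-left of the bounding box.
Flange: 120 × 30, A = 3 600 mm², y = 15 mm, Ī = 270 000 mm⁴.
Web: 18 × 190, A = 3 420 mm², y = 125 mm, Ī = 10 288 500 mm⁴.
Centroid: ȳ = ΣA·y / ΣA = 68.59 mm.
Transfer each piece to the horizontal axis through the centroid using Ī + A·d² with d = y − 68.59:
  flange: d = -53.59 mm → contributes +10 608 698 mm⁴
  web: d = 56.41 mm → contributes +21 171 340 mm⁴
Total I = 31 780 038 mm⁴.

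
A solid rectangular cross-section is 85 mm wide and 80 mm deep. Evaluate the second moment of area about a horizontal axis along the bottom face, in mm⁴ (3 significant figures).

The section: 85 × 80, A = 6 800 mm², y = 40 mm, Ī = 3 626 667 mm⁴.
Transfer it to the bottom edge using Ī + A·d² with d = y − 0:
  the section: d = 40 mm → contributes +14 506 667 mm⁴
Total I = 14 506 667 mm⁴.

I_base ≈ 1.45 × 10⁷ mm⁴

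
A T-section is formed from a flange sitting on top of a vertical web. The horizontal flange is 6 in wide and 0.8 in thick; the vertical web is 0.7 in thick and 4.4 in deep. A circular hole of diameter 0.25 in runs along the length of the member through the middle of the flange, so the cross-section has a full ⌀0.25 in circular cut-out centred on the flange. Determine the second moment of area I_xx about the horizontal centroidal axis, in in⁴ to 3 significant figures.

I_xx ≈ 17.9 in⁴

Treat the section as a set of non-overlapping primitives; coordinates are from the bounding-box lower-left.
Flange: 6 × 0.8, A = 4.8 in², y = 4.8 in, Ī = 0.256 in⁴.
Web: 0.7 × 4.4, A = 3.08 in², y = 2.2 in, Ī = 4.9691 in⁴.
Hole (subtracted): ⌀0.25, A = 0.049087 in², y = 4.8 in, Ī = 0.00019175 in⁴.
Centroid: ȳ = ΣA·y / ΣA = 3.7774 in.
Transfer each piece to the horizontal centroidal axis using Ī + A·d² with d = y − 3.7774:
  flange: d = 1.0226 in → contributes +5.2755 in⁴
  web: d = -1.5774 in → contributes +12.633 in⁴
  hole: d = 1.0226 in → contributes −0.051524 in⁴
Total I = 17.857 in⁴.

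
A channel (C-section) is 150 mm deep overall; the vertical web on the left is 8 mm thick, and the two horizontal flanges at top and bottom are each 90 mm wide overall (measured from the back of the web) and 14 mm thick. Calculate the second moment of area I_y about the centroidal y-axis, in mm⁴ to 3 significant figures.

Decompose the section into non-overlapping parts with the origin at the bottom-left of its bounding rectangle.
Web: 8 × 150, A = 1 200 mm², x = 4 mm, Ī = 6 400 mm⁴.
Top flange (beyond web): 82 × 14, A = 1 148 mm², x = 49 mm, Ī = 643 263 mm⁴.
Bottom flange (beyond web): 82 × 14, A = 1 148 mm², x = 49 mm, Ī = 643 263 mm⁴.
Centroid: x̄ = ΣA·x / ΣA = 33.554 mm.
Transfer each piece to the centroidal y-axis using Ī + A·d² with d = x − 33.554:
  web: d = -29.554 mm → contributes +1 054 511 mm⁴
  top flange (beyond web): d = 15.446 mm → contributes +917 159 mm⁴
  bottom flange (beyond web): d = 15.446 mm → contributes +917 159 mm⁴
Total I = 2 888 829 mm⁴.

I_y ≈ 2.89 × 10⁶ mm⁴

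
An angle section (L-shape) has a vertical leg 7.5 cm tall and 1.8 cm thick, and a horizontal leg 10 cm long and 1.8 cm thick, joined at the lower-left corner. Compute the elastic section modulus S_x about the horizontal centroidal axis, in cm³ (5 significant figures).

S_x ≈ 23.773 cm³

Decompose the section into non-overlapping parts with the origin at the bottom-left of its bounding rectangle.
Vertical leg: 1.8 × 7.5, A = 13.5 cm², y = 3.75 cm, Ī = 63.28125 cm⁴.
Horizontal leg (remainder): 8.2 × 1.8, A = 14.76 cm², y = 0.9 cm, Ī = 3.9852 cm⁴.
Centroid: ȳ = ΣA·y / ΣA = 2.261465 cm.
Transfer each piece to the horizontal centroidal axis using Ī + A·d² with d = y − 2.261465:
  vertical leg: d = 1.488535 cm → contributes +93.19369 cm⁴
  horizontal leg (remainder): d = -1.361465 cm → contributes +31.34414 cm⁴
Total I = 124.5378 cm⁴.
Extreme fibre distance c = 5.238535 cm; S = I/c = 23.77341 cm³.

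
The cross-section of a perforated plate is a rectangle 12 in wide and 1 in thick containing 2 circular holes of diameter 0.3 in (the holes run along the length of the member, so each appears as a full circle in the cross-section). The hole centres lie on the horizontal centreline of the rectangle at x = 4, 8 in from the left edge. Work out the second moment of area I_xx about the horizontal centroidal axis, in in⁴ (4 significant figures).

I_xx ≈ 0.9992 in⁴

Break the section into simple shapes (no overlaps), measuring from the bottom-left corner of the bounding box.
Plate: 12 × 1, A = 12 in², y = 0.5 in, Ī = 1 in⁴.
Hole 1 (subtracted): ⌀0.3, A = 0.0706858 in², y = 0.5 in, Ī = 0.000397608 in⁴.
Hole 2 (subtracted): ⌀0.3, A = 0.0706858 in², y = 0.5 in, Ī = 0.000397608 in⁴.
By symmetry the centroid is at mid-height, ȳ = 0.5 in.
All pieces are centred on the horizontal centroidal axis, so I = ΣĪ (holes subtracted) = 0.999205 in⁴.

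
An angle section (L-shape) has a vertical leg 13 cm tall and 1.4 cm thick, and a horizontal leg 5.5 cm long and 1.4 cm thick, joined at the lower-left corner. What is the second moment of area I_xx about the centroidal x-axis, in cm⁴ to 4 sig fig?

I_xx ≈ 404.1 cm⁴

Break the section into simple shapes (no overlaps), measuring from the bottom-left corner of the bounding box.
Vertical leg: 1.4 × 13, A = 18.2 cm², y = 6.5 cm, Ī = 256.317 cm⁴.
Horizontal leg (remainder): 4.1 × 1.4, A = 5.74 cm², y = 0.7 cm, Ī = 0.937533 cm⁴.
Centroid: ȳ = ΣA·y / ΣA = 5.10936 cm.
Transfer each piece to the centroidal x-axis using Ī + A·d² with d = y − 5.10936:
  vertical leg: d = 1.39064 cm → contributes +291.513 cm⁴
  horizontal leg (remainder): d = -4.40936 cm → contributes +112.537 cm⁴
Total I = 404.051 cm⁴.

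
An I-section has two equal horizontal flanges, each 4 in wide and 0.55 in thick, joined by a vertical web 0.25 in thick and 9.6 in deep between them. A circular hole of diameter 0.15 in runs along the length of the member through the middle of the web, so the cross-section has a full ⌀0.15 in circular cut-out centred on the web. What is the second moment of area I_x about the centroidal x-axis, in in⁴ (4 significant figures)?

I_x ≈ 131.9 in⁴

Split into non-overlapping primitives; take the origin at the lower-left of the bounding box.
Bottom flange: 4 × 0.55, A = 2.2 in², y = 0.275 in, Ī = 0.0554583 in⁴.
Web: 0.25 × 9.6, A = 2.4 in², y = 5.35 in, Ī = 18.432 in⁴.
Top flange: 4 × 0.55, A = 2.2 in², y = 10.425 in, Ī = 0.0554583 in⁴.
Hole (subtracted): ⌀0.15, A = 0.0176715 in², y = 5.35 in, Ī = 0.0000248505 in⁴.
By symmetry the centroid is at mid-height, ȳ = 5.35 in.
Transfer each piece to the centroidal x-axis using Ī + A·d² with d = y − 5.35:
  bottom flange: d = -5.075 in → contributes +56.7178 in⁴
  web: d = 0 in → contributes +18.432 in⁴
  top flange: d = 5.075 in → contributes +56.7178 in⁴
  hole: d = 0 in → contributes −0.0000248505 in⁴
Total I = 131.868 in⁴.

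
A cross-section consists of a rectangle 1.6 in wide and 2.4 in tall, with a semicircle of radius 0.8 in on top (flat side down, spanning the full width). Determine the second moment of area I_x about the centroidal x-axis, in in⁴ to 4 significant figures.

I_x ≈ 3.777 in⁴

Decompose the section into non-overlapping parts with the origin at the bottom-left of its bounding rectangle.
Rectangular body: 1.6 × 2.4, A = 3.84 in², y = 1.2 in, Ī = 1.8432 in⁴.
Semicircular cap: semicircle r = 0.8, A = 1.00531 in², y = 2.73953 in, Ī = 0.0449565 in⁴.
Centroid: ȳ = ΣA·y / ΣA = 1.51942 in.
Transfer each piece to the centroidal x-axis using Ī + A·d² with d = y − 1.51942:
  rectangular body: d = -0.319423 in → contributes +2.235 in⁴
  semicircular cap: d = 1.22011 in → contributes +1.54152 in⁴
Total I = 3.77652 in⁴.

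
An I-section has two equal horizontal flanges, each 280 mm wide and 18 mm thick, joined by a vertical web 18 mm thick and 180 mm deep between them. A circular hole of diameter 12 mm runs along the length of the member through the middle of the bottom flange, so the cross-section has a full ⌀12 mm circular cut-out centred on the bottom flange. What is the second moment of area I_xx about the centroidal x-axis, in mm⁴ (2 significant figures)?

I_xx ≈ 1.1 × 10⁸ mm⁴

Break the section into simple shapes (no overlaps), measuring from the bottom-left corner of the bounding box.
Bottom flange: 280 × 18, A = 5 040 mm², y = 9 mm, Ī = 136 080 mm⁴.
Web: 18 × 180, A = 3 240 mm², y = 108 mm, Ī = 8 748 000 mm⁴.
Top flange: 280 × 18, A = 5 040 mm², y = 207 mm, Ī = 136 080 mm⁴.
Hole (subtracted): ⌀12, A = 113.1 mm², y = 9 mm, Ī = 1 018 mm⁴.
Centroid: ȳ = ΣA·y / ΣA = 108.8 mm.
Transfer each piece to the centroidal x-axis using Ī + A·d² with d = y − 108.8:
  bottom flange: d = -99.85 mm → contributes +50 382 766 mm⁴
  web: d = -0.8478 mm → contributes +8 750 329 mm⁴
  top flange: d = 98.15 mm → contributes +48 690 719 mm⁴
  hole: d = -99.85 mm → contributes −1 128 551 mm⁴
Total I = 106 695 263 mm⁴.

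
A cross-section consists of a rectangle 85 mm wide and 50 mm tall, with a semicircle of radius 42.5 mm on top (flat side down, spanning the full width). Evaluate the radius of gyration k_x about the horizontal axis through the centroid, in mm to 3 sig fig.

k_x ≈ 24.9 mm

Split into non-overlapping primitives; take the origin at the lower-left of the bounding box.
Rectangular body: 85 × 50, A = 4 250 mm², y = 25 mm, Ī = 885 417 mm⁴.
Semicircular cap: semicircle r = 42.5, A = 2837.3 mm², y = 68.038 mm, Ī = 358 086 mm⁴.
Centroid: ȳ = ΣA·y / ΣA = 42.229 mm.
Transfer each piece to the horizontal axis through the centroid using Ī + A·d² with d = y − 42.229:
  rectangular body: d = -17.229 mm → contributes +2 147 024 mm⁴
  semicircular cap: d = 25.808 mm → contributes +2 247 884 mm⁴
Total I = 4 394 908 mm⁴.
Radius of gyration: k = √(I/A) = √(4 394 908 / 7087.3) = 24.902 mm.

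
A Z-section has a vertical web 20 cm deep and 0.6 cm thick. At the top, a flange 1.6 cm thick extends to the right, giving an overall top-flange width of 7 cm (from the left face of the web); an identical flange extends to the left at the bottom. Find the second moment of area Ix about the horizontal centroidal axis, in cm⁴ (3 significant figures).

Treat the section as a set of non-overlapping primitives; coordinates are from the bounding-box lower-left.
Web: 0.6 × 20, A = 12 cm², y = 10 cm, Ī = 400 cm⁴.
Top flange (beyond web): 6.4 × 1.6, A = 10.24 cm², y = 19.2 cm, Ī = 2.1845 cm⁴.
Bottom flange (beyond web): 6.4 × 1.6, A = 10.24 cm², y = 0.8 cm, Ī = 2.1845 cm⁴.
Centroid: ȳ = ΣA·y / ΣA = 10 cm.
Transfer each piece to the horizontal centroidal axis using Ī + A·d² with d = y − 10:
  web: d = 0 cm → contributes +400 cm⁴
  top flange (beyond web): d = 9.2 cm → contributes +868.9 cm⁴
  bottom flange (beyond web): d = -9.2 cm → contributes +868.9 cm⁴
Total I = 2137.8 cm⁴.

Ix ≈ 2140 cm⁴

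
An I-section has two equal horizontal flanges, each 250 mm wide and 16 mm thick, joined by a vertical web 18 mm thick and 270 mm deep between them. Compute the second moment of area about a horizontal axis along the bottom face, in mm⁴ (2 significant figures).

I_base ≈ 4.9 × 10⁸ mm⁴

Split into non-overlapping primitives; take the origin at the lower-left of the bounding box.
Bottom flange: 250 × 16, A = 4 000 mm², y = 8 mm, Ī = 85 333 mm⁴.
Web: 18 × 270, A = 4 860 mm², y = 151 mm, Ī = 29 524 500 mm⁴.
Top flange: 250 × 16, A = 4 000 mm², y = 294 mm, Ī = 85 333 mm⁴.
Transfer each piece to the bottom edge using Ī + A·d² with d = y − 0:
  bottom flange: d = 8 mm → contributes +341 333 mm⁴
  web: d = 151 mm → contributes +140 337 360 mm⁴
  top flange: d = 294 mm → contributes +345 829 333 mm⁴
Total I = 486 508 027 mm⁴.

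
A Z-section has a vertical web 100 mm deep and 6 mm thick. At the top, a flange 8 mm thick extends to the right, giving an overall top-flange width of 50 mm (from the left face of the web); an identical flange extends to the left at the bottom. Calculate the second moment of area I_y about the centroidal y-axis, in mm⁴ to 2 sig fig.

I_y ≈ 5.6 × 10⁵ mm⁴

Treat the section as a set of non-overlapping primitives; coordinates are from the bounding-box lower-left.
Web: 6 × 100, A = 600 mm², x = 47 mm, Ī = 1 800 mm⁴.
Top flange (beyond web): 44 × 8, A = 352 mm², x = 72 mm, Ī = 56 789 mm⁴.
Bottom flange (beyond web): 44 × 8, A = 352 mm², x = 22 mm, Ī = 56 789 mm⁴.
Centroid: x̄ = ΣA·x / ΣA = 47 mm.
Transfer each piece to the centroidal y-axis using Ī + A·d² with d = x − 47:
  web: d = 0 mm → contributes +1 800 mm⁴
  top flange (beyond web): d = 25 mm → contributes +276 789 mm⁴
  bottom flange (beyond web): d = -25 mm → contributes +276 789 mm⁴
Total I = 555 379 mm⁴.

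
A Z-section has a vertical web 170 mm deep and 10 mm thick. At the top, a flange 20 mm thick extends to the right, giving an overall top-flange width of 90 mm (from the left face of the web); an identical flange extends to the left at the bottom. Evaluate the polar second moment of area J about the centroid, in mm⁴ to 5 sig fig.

Decompose the section into non-overlapping parts with the origin at the bottom-left of its bounding rectangle.
Web: 10 × 170, A = 1 700 mm², y = 85 mm, Ī = 4 094 167 mm⁴.
Top flange (beyond web): 80 × 20, A = 1 600 mm², y = 160 mm, Ī = 53333.33 mm⁴.
Bottom flange (beyond web): 80 × 20, A = 1 600 mm², y = 10 mm, Ī = 53333.33 mm⁴.
Centroid: ȳ = ΣA·y / ΣA = 85 mm.
Transfer each piece to the centroidal x-axis using Ī + A·d² with d = y − 85:
  web: d = 0 mm → contributes +4 094 167 mm⁴
  top flange (beyond web): d = 75 mm → contributes +9 053 333 mm⁴
  bottom flange (beyond web): d = -75 mm → contributes +9 053 333 mm⁴
Total I = 22 200 833 mm⁴.
For the y-axis: x̄ = 85 mm.
Repeating about the centroidal y-axis gives I_y = 8 200 833 mm⁴.
Polar second moment: J = I_x + I_y = 30 401 667 mm⁴.

J ≈ 3.0402 × 10⁷ mm⁴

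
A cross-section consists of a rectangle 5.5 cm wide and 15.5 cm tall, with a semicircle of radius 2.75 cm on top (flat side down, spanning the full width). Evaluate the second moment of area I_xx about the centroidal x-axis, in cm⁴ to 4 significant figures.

Split into non-overlapping primitives; take the origin at the lower-left of the bounding box.
Rectangular body: 5.5 × 15.5, A = 85.25 cm², y = 7.75 cm, Ī = 1706.78 cm⁴.
Semicircular cap: semicircle r = 2.75, A = 11.8791 cm², y = 16.6671 cm, Ī = 6.27715 cm⁴.
Centroid: ȳ = ΣA·y / ΣA = 8.84059 cm.
Transfer each piece to the centroidal x-axis using Ī + A·d² with d = y − 8.84059:
  rectangular body: d = -1.09059 cm → contributes +1808.17 cm⁴
  semicircular cap: d = 7.82655 cm → contributes +733.932 cm⁴
Total I = 2542.1 cm⁴.

I_xx ≈ 2542 cm⁴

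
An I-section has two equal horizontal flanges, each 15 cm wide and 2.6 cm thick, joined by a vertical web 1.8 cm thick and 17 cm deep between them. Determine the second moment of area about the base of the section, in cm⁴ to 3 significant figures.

I_base ≈ 2.17 × 10⁴ cm⁴

Break the section into simple shapes (no overlaps), measuring from the bottom-left corner of the bounding box.
Bottom flange: 15 × 2.6, A = 39 cm², y = 1.3 cm, Ī = 21.97 cm⁴.
Web: 1.8 × 17, A = 30.6 cm², y = 11.1 cm, Ī = 736.95 cm⁴.
Top flange: 15 × 2.6, A = 39 cm², y = 20.9 cm, Ī = 21.97 cm⁴.
Transfer each piece to the bottom edge using Ī + A·d² with d = y − 0:
  bottom flange: d = 1.3 cm → contributes +87.88 cm⁴
  web: d = 11.1 cm → contributes +4507.2 cm⁴
  top flange: d = 20.9 cm → contributes +17 058 cm⁴
Total I = 21 653 cm⁴.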